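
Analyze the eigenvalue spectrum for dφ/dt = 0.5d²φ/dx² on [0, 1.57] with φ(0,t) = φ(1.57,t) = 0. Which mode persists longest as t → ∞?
Eigenvalues: λₙ = 0.5n²π²/1.57².
First three modes:
  n=1: λ₁ = 0.5π²/1.57² ≈ 2.002
  n=2: λ₂ = 2π²/1.57² ≈ 8.008 (4× faster decay)
  n=3: λ₃ = 4.5π²/1.57² ≈ 18.018 (9× faster decay)
As t → ∞, higher modes decay exponentially faster. The n=1 mode dominates: φ ~ c₁ sin(πx/1.57) e^{-λ₁t}.
Decay rate: λ₁ = 0.5π²/1.57² ≈ 2.002.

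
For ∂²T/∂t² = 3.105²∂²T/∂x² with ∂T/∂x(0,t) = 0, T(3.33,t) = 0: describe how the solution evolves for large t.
T oscillates (no decay). Energy is conserved; the solution oscillates indefinitely as standing waves.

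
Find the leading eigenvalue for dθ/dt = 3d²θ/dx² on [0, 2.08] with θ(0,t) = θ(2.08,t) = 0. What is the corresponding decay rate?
Eigenvalues: λₙ = 3n²π²/2.08².
First three modes:
  n=1: λ₁ = 3π²/2.08² ≈ 6.844
  n=2: λ₂ = 12π²/2.08² ≈ 27.375 (4× faster decay)
  n=3: λ₃ = 27π²/2.08² ≈ 61.594 (9× faster decay)
As t → ∞, higher modes decay exponentially faster. The n=1 mode dominates: θ ~ c₁ sin(πx/2.08) e^{-λ₁t}.
Decay rate: λ₁ = 3π²/2.08² ≈ 6.844.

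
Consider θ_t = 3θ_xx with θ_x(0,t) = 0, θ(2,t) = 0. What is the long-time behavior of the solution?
As t → ∞, θ → 0. Heat escapes through the Dirichlet boundary.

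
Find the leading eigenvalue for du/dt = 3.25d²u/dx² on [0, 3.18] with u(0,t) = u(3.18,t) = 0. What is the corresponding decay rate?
Eigenvalues: λₙ = 3.25n²π²/3.18².
First three modes:
  n=1: λ₁ = 3.25π²/3.18² ≈ 3.172
  n=2: λ₂ = 13π²/3.18² ≈ 12.688 (4× faster decay)
  n=3: λ₃ = 29.25π²/3.18² ≈ 28.548 (9× faster decay)
As t → ∞, higher modes decay exponentially faster. The n=1 mode dominates: u ~ c₁ sin(πx/3.18) e^{-λ₁t}.
Decay rate: λ₁ = 3.25π²/3.18² ≈ 3.172.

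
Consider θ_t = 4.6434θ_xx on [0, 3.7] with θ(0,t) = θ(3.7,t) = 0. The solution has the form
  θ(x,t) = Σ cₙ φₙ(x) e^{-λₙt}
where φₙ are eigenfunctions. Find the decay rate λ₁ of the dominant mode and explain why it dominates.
Eigenvalues: λₙ = 4.6434n²π²/3.7².
First three modes:
  n=1: λ₁ = 4.6434π²/3.7² ≈ 3.348
  n=2: λ₂ = 18.5736π²/3.7² ≈ 13.39 (4× faster decay)
  n=3: λ₃ = 41.7906π²/3.7² ≈ 30.128 (9× faster decay)
As t → ∞, higher modes decay exponentially faster. The n=1 mode dominates: θ ~ c₁ sin(πx/3.7) e^{-λ₁t}.
Decay rate: λ₁ = 4.6434π²/3.7² ≈ 3.348.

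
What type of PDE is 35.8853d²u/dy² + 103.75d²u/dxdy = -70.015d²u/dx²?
Rewriting in standard form: 70.015d²u/dx² + 103.75d²u/dxdy + 35.8853d²u/dy² = 0. With A = 70.015, B = 103.75, C = 35.8853, the discriminant is 714.025382. This is a hyperbolic PDE.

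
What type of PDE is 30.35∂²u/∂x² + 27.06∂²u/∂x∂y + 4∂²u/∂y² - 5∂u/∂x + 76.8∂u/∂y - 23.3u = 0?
With A = 30.35, B = 27.06, C = 4, the discriminant is 246.6436. This is a hyperbolic PDE.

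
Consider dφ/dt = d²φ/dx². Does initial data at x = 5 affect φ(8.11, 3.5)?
Yes, for any finite x. The heat equation has infinite propagation speed, so all initial data affects all points at any t > 0.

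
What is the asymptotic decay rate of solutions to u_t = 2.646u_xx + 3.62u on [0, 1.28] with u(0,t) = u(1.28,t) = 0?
Eigenvalues: λₙ = 2.646n²π²/1.28² - 3.62.
First three modes:
  n=1: λ₁ = 2.646π²/1.28² - 3.62 ≈ 12.319
  n=2: λ₂ = 10.584π²/1.28² - 3.62 ≈ 60.137
  n=3: λ₃ = 23.814π²/1.28² - 3.62 ≈ 139.834
Since 2.646π²/1.28² ≈ 15.939 > 3.62, all λₙ > 0.
The n=1 mode decays slowest → dominates as t → ∞.
Asymptotic: u ~ c₁ sin(πx/1.28) e^{-λ₁t} with decay rate λ₁ ≈ 12.319.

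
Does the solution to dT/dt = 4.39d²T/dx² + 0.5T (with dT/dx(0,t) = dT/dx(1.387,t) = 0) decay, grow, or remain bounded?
T grows unboundedly. With Neumann BCs the constant mode has diffusion eigenvalue 0, so any r > 0 makes it grow like e^(0.5t); solution grows exponentially.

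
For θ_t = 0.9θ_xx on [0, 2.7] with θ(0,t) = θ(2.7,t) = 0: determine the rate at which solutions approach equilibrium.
Eigenvalues: λₙ = 0.9n²π²/2.7².
First three modes:
  n=1: λ₁ = 0.9π²/2.7² ≈ 1.218
  n=2: λ₂ = 3.6π²/2.7² ≈ 4.874 (4× faster decay)
  n=3: λ₃ = 8.1π²/2.7² ≈ 10.966 (9× faster decay)
As t → ∞, higher modes decay exponentially faster. The n=1 mode dominates: θ ~ c₁ sin(πx/2.7) e^{-λ₁t}.
Decay rate: λ₁ = 0.9π²/2.7² ≈ 1.218.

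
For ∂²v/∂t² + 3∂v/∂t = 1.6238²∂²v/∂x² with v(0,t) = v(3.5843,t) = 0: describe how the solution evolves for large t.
v → 0. Damping (γ=3) dissipates energy; oscillations decay exponentially.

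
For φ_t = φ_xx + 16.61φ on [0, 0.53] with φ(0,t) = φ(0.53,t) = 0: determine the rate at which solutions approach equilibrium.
Eigenvalues: λₙ = n²π²/0.53² - 16.61.
First three modes:
  n=1: λ₁ = π²/0.53² - 16.61 ≈ 18.526
  n=2: λ₂ = 4π²/0.53² - 16.61 ≈ 123.933
  n=3: λ₃ = 9π²/0.53² - 16.61 ≈ 299.611
Since π²/0.53² ≈ 35.136 > 16.61, all λₙ > 0.
The n=1 mode decays slowest → dominates as t → ∞.
Asymptotic: φ ~ c₁ sin(πx/0.53) e^{-λ₁t} with decay rate λ₁ ≈ 18.526.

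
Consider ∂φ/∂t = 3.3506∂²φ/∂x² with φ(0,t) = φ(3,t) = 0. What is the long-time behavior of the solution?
As t → ∞, φ → 0. Heat diffuses out through both boundaries.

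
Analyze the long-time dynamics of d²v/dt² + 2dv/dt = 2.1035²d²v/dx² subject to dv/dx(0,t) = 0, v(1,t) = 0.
Long-time behavior: v → 0. Damping (γ=2) dissipates energy; oscillations decay exponentially.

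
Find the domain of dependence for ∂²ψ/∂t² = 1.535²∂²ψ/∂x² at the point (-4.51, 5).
Domain of dependence: [-12.185, 3.165]. Signals travel at speed 1.535, so data within |x - -4.51| ≤ 1.535·5 = 7.675 can reach the point.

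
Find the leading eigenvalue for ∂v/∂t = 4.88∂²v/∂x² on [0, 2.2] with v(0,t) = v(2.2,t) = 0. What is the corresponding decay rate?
Eigenvalues: λₙ = 4.88n²π²/2.2².
First three modes:
  n=1: λ₁ = 4.88π²/2.2² ≈ 9.951
  n=2: λ₂ = 19.52π²/2.2² ≈ 39.805 (4× faster decay)
  n=3: λ₃ = 43.92π²/2.2² ≈ 89.561 (9× faster decay)
As t → ∞, higher modes decay exponentially faster. The n=1 mode dominates: v ~ c₁ sin(πx/2.2) e^{-λ₁t}.
Decay rate: λ₁ = 4.88π²/2.2² ≈ 9.951.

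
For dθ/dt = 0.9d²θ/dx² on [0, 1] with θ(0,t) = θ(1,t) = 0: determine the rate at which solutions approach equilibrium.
Eigenvalues: λₙ = 0.9n²π².
First three modes:
  n=1: λ₁ = 0.9π² ≈ 8.883
  n=2: λ₂ = 3.6π² ≈ 35.531 (4× faster decay)
  n=3: λ₃ = 8.1π² ≈ 79.944 (9× faster decay)
As t → ∞, higher modes decay exponentially faster. The n=1 mode dominates: θ ~ c₁ sin(πx) e^{-λ₁t}.
Decay rate: λ₁ = 0.9π² ≈ 8.883.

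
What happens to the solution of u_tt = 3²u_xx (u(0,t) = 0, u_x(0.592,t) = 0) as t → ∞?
u oscillates (no decay). Energy is conserved; the solution oscillates indefinitely as standing waves.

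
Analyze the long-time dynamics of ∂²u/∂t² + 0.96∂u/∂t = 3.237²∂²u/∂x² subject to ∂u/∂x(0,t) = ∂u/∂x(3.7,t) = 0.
Long-time behavior: u → constant (steady state). Damping (γ=0.96) dissipates the nonconstant modes; with Neumann BCs the spatial average obeys M''+γM'=0 and tends to a finite limit.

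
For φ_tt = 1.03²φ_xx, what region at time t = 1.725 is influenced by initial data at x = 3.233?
Domain of influence: [1.45625, 5.00975]. Data at x = 3.233 spreads outward at speed 1.03.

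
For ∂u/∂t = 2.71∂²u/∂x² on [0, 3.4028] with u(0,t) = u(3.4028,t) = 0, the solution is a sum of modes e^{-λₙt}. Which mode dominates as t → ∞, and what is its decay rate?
Eigenvalues: λₙ = 2.71n²π²/3.4028².
First three modes:
  n=1: λ₁ = 2.71π²/3.4028² ≈ 2.31
  n=2: λ₂ = 10.84π²/3.4028² ≈ 9.24 (4× faster decay)
  n=3: λ₃ = 24.39π²/3.4028² ≈ 20.789 (9× faster decay)
As t → ∞, higher modes decay exponentially faster. The n=1 mode dominates: u ~ c₁ sin(πx/3.4028) e^{-λ₁t}.
Decay rate: λ₁ = 2.71π²/3.4028² ≈ 2.31.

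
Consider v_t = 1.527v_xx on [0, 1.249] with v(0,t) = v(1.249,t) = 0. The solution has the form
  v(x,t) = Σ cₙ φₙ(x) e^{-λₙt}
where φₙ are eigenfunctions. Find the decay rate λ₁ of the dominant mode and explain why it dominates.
Eigenvalues: λₙ = 1.527n²π²/1.249².
First three modes:
  n=1: λ₁ = 1.527π²/1.249² ≈ 9.661
  n=2: λ₂ = 6.108π²/1.249² ≈ 38.643 (4× faster decay)
  n=3: λ₃ = 13.743π²/1.249² ≈ 86.947 (9× faster decay)
As t → ∞, higher modes decay exponentially faster. The n=1 mode dominates: v ~ c₁ sin(πx/1.249) e^{-λ₁t}.
Decay rate: λ₁ = 1.527π²/1.249² ≈ 9.661.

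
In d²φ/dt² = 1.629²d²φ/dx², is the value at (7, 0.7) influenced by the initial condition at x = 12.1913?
No. The domain of dependence is [5.8597, 8.1403], and 12.1913 is outside this interval.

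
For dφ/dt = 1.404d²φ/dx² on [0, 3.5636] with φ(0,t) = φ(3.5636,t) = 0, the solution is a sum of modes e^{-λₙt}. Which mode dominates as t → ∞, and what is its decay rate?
Eigenvalues: λₙ = 1.404n²π²/3.5636².
First three modes:
  n=1: λ₁ = 1.404π²/3.5636² ≈ 1.091
  n=2: λ₂ = 5.616π²/3.5636² ≈ 4.365 (4× faster decay)
  n=3: λ₃ = 12.636π²/3.5636² ≈ 9.82 (9× faster decay)
As t → ∞, higher modes decay exponentially faster. The n=1 mode dominates: φ ~ c₁ sin(πx/3.5636) e^{-λ₁t}.
Decay rate: λ₁ = 1.404π²/3.5636² ≈ 1.091.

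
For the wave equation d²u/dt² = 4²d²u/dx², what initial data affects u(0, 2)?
Domain of dependence: [-8, 8]. Signals travel at speed 4, so data within |x - 0| ≤ 4·2 = 8 can reach the point.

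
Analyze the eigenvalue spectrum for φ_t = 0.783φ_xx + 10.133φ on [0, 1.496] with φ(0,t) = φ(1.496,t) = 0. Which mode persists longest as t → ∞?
Eigenvalues: λₙ = 0.783n²π²/1.496² - 10.133.
First three modes:
  n=1: λ₁ = 0.783π²/1.496² - 10.133 ≈ -6.68
  n=2: λ₂ = 3.132π²/1.496² - 10.133 ≈ 3.679
  n=3: λ₃ = 7.047π²/1.496² - 10.133 ≈ 20.944
Since 0.783π²/1.496² ≈ 3.453 < 10.133, λ₁ < 0.
The n=1 mode grows fastest (−λₙ is largest for n=1) → dominates.
Asymptotic: φ ~ c₁ sin(πx/1.496) e^{6.68t} (exponential growth at rate −λ₁ ≈ 6.68).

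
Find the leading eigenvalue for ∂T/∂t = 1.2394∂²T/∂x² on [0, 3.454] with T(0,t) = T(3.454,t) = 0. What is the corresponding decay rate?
Eigenvalues: λₙ = 1.2394n²π²/3.454².
First three modes:
  n=1: λ₁ = 1.2394π²/3.454² ≈ 1.025
  n=2: λ₂ = 4.9576π²/3.454² ≈ 4.101 (4× faster decay)
  n=3: λ₃ = 11.1546π²/3.454² ≈ 9.228 (9× faster decay)
As t → ∞, higher modes decay exponentially faster. The n=1 mode dominates: T ~ c₁ sin(πx/3.454) e^{-λ₁t}.
Decay rate: λ₁ = 1.2394π²/3.454² ≈ 1.025.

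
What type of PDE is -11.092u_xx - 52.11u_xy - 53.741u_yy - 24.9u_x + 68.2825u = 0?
With A = -11.092, B = -52.11, C = -53.741, the discriminant is 331.071412. This is a hyperbolic PDE.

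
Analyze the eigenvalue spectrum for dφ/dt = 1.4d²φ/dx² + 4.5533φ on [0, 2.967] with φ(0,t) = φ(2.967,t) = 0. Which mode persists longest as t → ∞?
Eigenvalues: λₙ = 1.4n²π²/2.967² - 4.5533.
First three modes:
  n=1: λ₁ = 1.4π²/2.967² - 4.5533 ≈ -2.984
  n=2: λ₂ = 5.6π²/2.967² - 4.5533 ≈ 1.725
  n=3: λ₃ = 12.6π²/2.967² - 4.5533 ≈ 9.573
Since 1.4π²/2.967² ≈ 1.57 < 4.5533, λ₁ < 0.
The n=1 mode grows fastest (−λₙ is largest for n=1) → dominates.
Asymptotic: φ ~ c₁ sin(πx/2.967) e^{2.984t} (exponential growth at rate −λ₁ ≈ 2.984).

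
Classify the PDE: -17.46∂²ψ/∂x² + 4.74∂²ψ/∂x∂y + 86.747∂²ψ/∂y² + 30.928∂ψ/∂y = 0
A = -17.46, B = 4.74, C = 86.747. Discriminant B² - 4AC = 6080.87808. Since 6080.87808 > 0, hyperbolic.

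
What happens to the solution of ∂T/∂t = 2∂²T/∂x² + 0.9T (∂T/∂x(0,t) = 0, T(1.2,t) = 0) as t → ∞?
T → 0. Diffusion dominates reaction (r=0.9 < κπ²/(4L²)≈3.43); solution decays.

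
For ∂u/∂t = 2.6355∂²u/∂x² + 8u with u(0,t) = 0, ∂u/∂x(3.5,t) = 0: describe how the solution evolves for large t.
u grows unboundedly. Reaction dominates diffusion (r=8 > κπ²/(4L²)≈0.53); solution grows exponentially.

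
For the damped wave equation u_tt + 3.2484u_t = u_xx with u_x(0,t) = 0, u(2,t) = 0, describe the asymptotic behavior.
u → 0. Damping (γ=3.2484) dissipates energy; oscillations decay exponentially.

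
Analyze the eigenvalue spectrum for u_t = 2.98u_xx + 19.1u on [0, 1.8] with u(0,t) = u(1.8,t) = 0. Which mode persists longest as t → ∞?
Eigenvalues: λₙ = 2.98n²π²/1.8² - 19.1.
First three modes:
  n=1: λ₁ = 2.98π²/1.8² - 19.1 ≈ -10.022
  n=2: λ₂ = 11.92π²/1.8² - 19.1 ≈ 17.21
  n=3: λ₃ = 26.82π²/1.8² - 19.1 ≈ 62.598
Since 2.98π²/1.8² ≈ 9.078 < 19.1, λ₁ < 0.
The n=1 mode grows fastest (−λₙ is largest for n=1) → dominates.
Asymptotic: u ~ c₁ sin(πx/1.8) e^{10.022t} (exponential growth at rate −λ₁ ≈ 10.022).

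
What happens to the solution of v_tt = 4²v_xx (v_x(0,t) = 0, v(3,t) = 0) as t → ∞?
v oscillates (no decay). Energy is conserved; the solution oscillates indefinitely as standing waves.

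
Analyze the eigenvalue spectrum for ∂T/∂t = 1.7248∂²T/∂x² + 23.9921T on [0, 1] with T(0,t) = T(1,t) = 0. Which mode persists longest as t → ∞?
Eigenvalues: λₙ = 1.7248n²π²/1² - 23.9921.
First three modes:
  n=1: λ₁ = 1.7248π² - 23.9921 ≈ -6.969
  n=2: λ₂ = 6.8992π² - 23.9921 ≈ 44.1
  n=3: λ₃ = 15.5232π² - 23.9921 ≈ 129.216
Since 1.7248π² ≈ 17.023 < 23.9921, λ₁ < 0.
The n=1 mode grows fastest (−λₙ is largest for n=1) → dominates.
Asymptotic: T ~ c₁ sin(πx/1) e^{6.969t} (exponential growth at rate −λ₁ ≈ 6.969).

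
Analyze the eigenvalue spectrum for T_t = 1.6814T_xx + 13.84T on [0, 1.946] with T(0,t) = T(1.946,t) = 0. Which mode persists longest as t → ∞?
Eigenvalues: λₙ = 1.6814n²π²/1.946² - 13.84.
First three modes:
  n=1: λ₁ = 1.6814π²/1.946² - 13.84 ≈ -9.458
  n=2: λ₂ = 6.7256π²/1.946² - 13.84 ≈ 3.689
  n=3: λ₃ = 15.1326π²/1.946² - 13.84 ≈ 25.599
Since 1.6814π²/1.946² ≈ 4.382 < 13.84, λ₁ < 0.
The n=1 mode grows fastest (−λₙ is largest for n=1) → dominates.
Asymptotic: T ~ c₁ sin(πx/1.946) e^{9.458t} (exponential growth at rate −λ₁ ≈ 9.458).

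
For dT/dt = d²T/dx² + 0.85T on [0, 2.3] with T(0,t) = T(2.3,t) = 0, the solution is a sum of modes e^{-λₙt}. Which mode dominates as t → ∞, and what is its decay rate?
Eigenvalues: λₙ = n²π²/2.3² - 0.85.
First three modes:
  n=1: λ₁ = π²/2.3² - 0.85 ≈ 1.016
  n=2: λ₂ = 4π²/2.3² - 0.85 ≈ 6.613
  n=3: λ₃ = 9π²/2.3² - 0.85 ≈ 15.941
Since π²/2.3² ≈ 1.866 > 0.85, all λₙ > 0.
The n=1 mode decays slowest → dominates as t → ∞.
Asymptotic: T ~ c₁ sin(πx/2.3) e^{-λ₁t} with decay rate λ₁ ≈ 1.016.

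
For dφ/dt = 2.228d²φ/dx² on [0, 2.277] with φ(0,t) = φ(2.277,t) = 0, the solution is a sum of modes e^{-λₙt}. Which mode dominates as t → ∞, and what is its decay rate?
Eigenvalues: λₙ = 2.228n²π²/2.277².
First three modes:
  n=1: λ₁ = 2.228π²/2.277² ≈ 4.241
  n=2: λ₂ = 8.912π²/2.277² ≈ 16.965 (4× faster decay)
  n=3: λ₃ = 20.052π²/2.277² ≈ 38.171 (9× faster decay)
As t → ∞, higher modes decay exponentially faster. The n=1 mode dominates: φ ~ c₁ sin(πx/2.277) e^{-λ₁t}.
Decay rate: λ₁ = 2.228π²/2.277² ≈ 4.241.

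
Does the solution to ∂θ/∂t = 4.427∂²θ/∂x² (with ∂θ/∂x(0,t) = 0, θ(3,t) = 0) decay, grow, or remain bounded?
θ → 0. Heat escapes through the Dirichlet boundary.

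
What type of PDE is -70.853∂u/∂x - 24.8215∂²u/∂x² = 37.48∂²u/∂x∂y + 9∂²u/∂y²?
Rewriting in standard form: -24.8215∂²u/∂x² - 37.48∂²u/∂x∂y - 9∂²u/∂y² - 70.853∂u/∂x = 0. With A = -24.8215, B = -37.48, C = -9, the discriminant is 511.1764. This is a hyperbolic PDE.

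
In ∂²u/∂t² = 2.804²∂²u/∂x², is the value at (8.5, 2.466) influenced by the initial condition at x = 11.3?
Yes. The domain of dependence is [1.585336, 15.414664], and 11.3 ∈ [1.585336, 15.414664].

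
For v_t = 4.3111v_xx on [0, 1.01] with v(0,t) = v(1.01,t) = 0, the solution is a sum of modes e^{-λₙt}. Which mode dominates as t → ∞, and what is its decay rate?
Eigenvalues: λₙ = 4.3111n²π²/1.01².
First three modes:
  n=1: λ₁ = 4.3111π²/1.01² ≈ 41.71
  n=2: λ₂ = 17.2444π²/1.01² ≈ 166.842 (4× faster decay)
  n=3: λ₃ = 38.7999π²/1.01² ≈ 375.394 (9× faster decay)
As t → ∞, higher modes decay exponentially faster. The n=1 mode dominates: v ~ c₁ sin(πx/1.01) e^{-λ₁t}.
Decay rate: λ₁ = 4.3111π²/1.01² ≈ 41.71.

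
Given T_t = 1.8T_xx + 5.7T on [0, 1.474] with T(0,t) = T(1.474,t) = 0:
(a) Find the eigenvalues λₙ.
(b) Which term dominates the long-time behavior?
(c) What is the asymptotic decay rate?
Eigenvalues: λₙ = 1.8n²π²/1.474² - 5.7.
First three modes:
  n=1: λ₁ = 1.8π²/1.474² - 5.7 ≈ 2.477
  n=2: λ₂ = 7.2π²/1.474² - 5.7 ≈ 27.007
  n=3: λ₃ = 16.2π²/1.474² - 5.7 ≈ 67.89
Since 1.8π²/1.474² ≈ 8.177 > 5.7, all λₙ > 0.
The n=1 mode decays slowest → dominates as t → ∞.
Asymptotic: T ~ c₁ sin(πx/1.474) e^{-λ₁t} with decay rate λ₁ ≈ 2.477.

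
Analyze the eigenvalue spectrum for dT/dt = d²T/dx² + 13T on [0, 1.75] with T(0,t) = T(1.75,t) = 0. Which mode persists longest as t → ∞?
Eigenvalues: λₙ = n²π²/1.75² - 13.
First three modes:
  n=1: λ₁ = π²/1.75² - 13 ≈ -9.777
  n=2: λ₂ = 4π²/1.75² - 13 ≈ -0.109
  n=3: λ₃ = 9π²/1.75² - 13 ≈ 16.005
Since π²/1.75² ≈ 3.223 < 13, λ₁ < 0.
The n=1 mode grows fastest (−λₙ is largest for n=1) → dominates.
Asymptotic: T ~ c₁ sin(πx/1.75) e^{9.777t} (exponential growth at rate −λ₁ ≈ 9.777).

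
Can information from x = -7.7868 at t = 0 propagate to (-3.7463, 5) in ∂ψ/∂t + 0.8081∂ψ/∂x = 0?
Yes. The characteristic through (-3.7463, 5) passes through x = -7.7868.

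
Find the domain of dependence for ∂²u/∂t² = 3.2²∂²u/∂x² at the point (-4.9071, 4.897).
Domain of dependence: [-20.5775, 10.7633]. Signals travel at speed 3.2, so data within |x - -4.9071| ≤ 3.2·4.897 = 15.6704 can reach the point.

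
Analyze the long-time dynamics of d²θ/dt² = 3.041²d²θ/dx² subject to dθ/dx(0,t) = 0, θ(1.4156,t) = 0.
Long-time behavior: θ oscillates (no decay). Energy is conserved; the solution oscillates indefinitely as standing waves.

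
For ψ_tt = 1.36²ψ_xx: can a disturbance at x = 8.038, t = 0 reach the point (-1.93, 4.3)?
No. The domain of dependence is [-7.778, 3.918], and 8.038 is outside this interval.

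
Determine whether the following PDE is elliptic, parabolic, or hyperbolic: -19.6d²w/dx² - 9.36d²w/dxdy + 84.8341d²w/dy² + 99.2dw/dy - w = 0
Coefficients: A = -19.6, B = -9.36, C = 84.8341. B² - 4AC = 6738.60304, which is positive, so the equation is hyperbolic.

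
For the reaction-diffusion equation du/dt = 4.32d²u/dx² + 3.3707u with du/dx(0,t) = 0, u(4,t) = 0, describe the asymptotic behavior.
u grows unboundedly. Reaction dominates diffusion (r=3.3707 > κπ²/(4L²)≈0.67); solution grows exponentially.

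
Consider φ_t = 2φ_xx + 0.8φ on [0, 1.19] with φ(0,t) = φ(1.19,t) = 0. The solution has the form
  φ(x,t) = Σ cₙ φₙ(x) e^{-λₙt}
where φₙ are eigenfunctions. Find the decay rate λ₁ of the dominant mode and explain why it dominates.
Eigenvalues: λₙ = 2n²π²/1.19² - 0.8.
First three modes:
  n=1: λ₁ = 2π²/1.19² - 0.8 ≈ 13.139
  n=2: λ₂ = 8π²/1.19² - 0.8 ≈ 54.957
  n=3: λ₃ = 18π²/1.19² - 0.8 ≈ 124.652
Since 2π²/1.19² ≈ 13.939 > 0.8, all λₙ > 0.
The n=1 mode decays slowest → dominates as t → ∞.
Asymptotic: φ ~ c₁ sin(πx/1.19) e^{-λ₁t} with decay rate λ₁ ≈ 13.139.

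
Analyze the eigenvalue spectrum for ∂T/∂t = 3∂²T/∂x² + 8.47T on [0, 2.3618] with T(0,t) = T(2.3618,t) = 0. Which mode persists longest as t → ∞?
Eigenvalues: λₙ = 3n²π²/2.3618² - 8.47.
First three modes:
  n=1: λ₁ = 3π²/2.3618² - 8.47 ≈ -3.162
  n=2: λ₂ = 12π²/2.3618² - 8.47 ≈ 12.762
  n=3: λ₃ = 27π²/2.3618² - 8.47 ≈ 39.302
Since 3π²/2.3618² ≈ 5.308 < 8.47, λ₁ < 0.
The n=1 mode grows fastest (−λₙ is largest for n=1) → dominates.
Asymptotic: T ~ c₁ sin(πx/2.3618) e^{3.162t} (exponential growth at rate −λ₁ ≈ 3.162).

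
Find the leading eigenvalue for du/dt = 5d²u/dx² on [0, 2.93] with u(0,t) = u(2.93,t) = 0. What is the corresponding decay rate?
Eigenvalues: λₙ = 5n²π²/2.93².
First three modes:
  n=1: λ₁ = 5π²/2.93² ≈ 5.748
  n=2: λ₂ = 20π²/2.93² ≈ 22.993 (4× faster decay)
  n=3: λ₃ = 45π²/2.93² ≈ 51.734 (9× faster decay)
As t → ∞, higher modes decay exponentially faster. The n=1 mode dominates: u ~ c₁ sin(πx/2.93) e^{-λ₁t}.
Decay rate: λ₁ = 5π²/2.93² ≈ 5.748.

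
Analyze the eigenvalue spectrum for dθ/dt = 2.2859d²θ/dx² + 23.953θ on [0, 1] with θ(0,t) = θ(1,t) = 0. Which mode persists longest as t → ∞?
Eigenvalues: λₙ = 2.2859n²π²/1² - 23.953.
First three modes:
  n=1: λ₁ = 2.2859π² - 23.953 ≈ -1.392
  n=2: λ₂ = 9.1436π² - 23.953 ≈ 66.291
  n=3: λ₃ = 20.5731π² - 23.953 ≈ 179.095
Since 2.2859π² ≈ 22.561 < 23.953, λ₁ < 0.
The n=1 mode grows fastest (−λₙ is largest for n=1) → dominates.
Asymptotic: θ ~ c₁ sin(πx/1) e^{1.392t} (exponential growth at rate −λ₁ ≈ 1.392).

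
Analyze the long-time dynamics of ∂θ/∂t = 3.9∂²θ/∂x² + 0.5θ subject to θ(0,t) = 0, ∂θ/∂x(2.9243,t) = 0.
Long-time behavior: θ → 0. Diffusion dominates reaction (r=0.5 < κπ²/(4L²)≈1.13); solution decays.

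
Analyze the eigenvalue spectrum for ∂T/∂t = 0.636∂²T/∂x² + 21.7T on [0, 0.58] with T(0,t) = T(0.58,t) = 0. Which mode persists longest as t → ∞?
Eigenvalues: λₙ = 0.636n²π²/0.58² - 21.7.
First three modes:
  n=1: λ₁ = 0.636π²/0.58² - 21.7 ≈ -3.04
  n=2: λ₂ = 2.544π²/0.58² - 21.7 ≈ 52.938
  n=3: λ₃ = 5.724π²/0.58² - 21.7 ≈ 146.236
Since 0.636π²/0.58² ≈ 18.66 < 21.7, λ₁ < 0.
The n=1 mode grows fastest (−λₙ is largest for n=1) → dominates.
Asymptotic: T ~ c₁ sin(πx/0.58) e^{3.04t} (exponential growth at rate −λ₁ ≈ 3.04).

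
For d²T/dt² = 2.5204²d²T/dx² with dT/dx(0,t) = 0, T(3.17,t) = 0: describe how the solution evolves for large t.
T oscillates (no decay). Energy is conserved; the solution oscillates indefinitely as standing waves.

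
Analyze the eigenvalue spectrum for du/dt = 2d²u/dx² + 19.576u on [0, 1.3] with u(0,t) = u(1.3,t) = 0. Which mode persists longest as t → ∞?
Eigenvalues: λₙ = 2n²π²/1.3² - 19.576.
First three modes:
  n=1: λ₁ = 2π²/1.3² - 19.576 ≈ -7.896
  n=2: λ₂ = 8π²/1.3² - 19.576 ≈ 27.144
  n=3: λ₃ = 18π²/1.3² - 19.576 ≈ 85.544
Since 2π²/1.3² ≈ 11.68 < 19.576, λ₁ < 0.
The n=1 mode grows fastest (−λₙ is largest for n=1) → dominates.
Asymptotic: u ~ c₁ sin(πx/1.3) e^{7.896t} (exponential growth at rate −λ₁ ≈ 7.896).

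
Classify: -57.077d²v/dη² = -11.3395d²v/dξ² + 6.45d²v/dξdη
Rewriting in standard form: 11.3395d²v/dξ² - 6.45d²v/dξdη - 57.077d²v/dη² = 0. Hyperbolic (discriminant = 2630.501066).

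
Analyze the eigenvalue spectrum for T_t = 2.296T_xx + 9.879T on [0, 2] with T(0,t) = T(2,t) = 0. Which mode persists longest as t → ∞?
Eigenvalues: λₙ = 2.296n²π²/2² - 9.879.
First three modes:
  n=1: λ₁ = 2.296π²/2² - 9.879 ≈ -4.214
  n=2: λ₂ = 9.184π²/2² - 9.879 ≈ 12.782
  n=3: λ₃ = 20.664π²/2² - 9.879 ≈ 41.107
Since 2.296π²/2² ≈ 5.665 < 9.879, λ₁ < 0.
The n=1 mode grows fastest (−λₙ is largest for n=1) → dominates.
Asymptotic: T ~ c₁ sin(πx/2) e^{4.214t} (exponential growth at rate −λ₁ ≈ 4.214).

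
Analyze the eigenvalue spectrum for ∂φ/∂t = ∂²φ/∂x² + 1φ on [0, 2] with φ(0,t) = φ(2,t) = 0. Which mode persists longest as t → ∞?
Eigenvalues: λₙ = n²π²/2² - 1.
First three modes:
  n=1: λ₁ = π²/2² - 1 ≈ 1.467
  n=2: λ₂ = 4π²/2² - 1 ≈ 8.87
  n=3: λ₃ = 9π²/2² - 1 ≈ 21.207
Since π²/2² ≈ 2.467 > 1, all λₙ > 0.
The n=1 mode decays slowest → dominates as t → ∞.
Asymptotic: φ ~ c₁ sin(πx/2) e^{-λ₁t} with decay rate λ₁ ≈ 1.467.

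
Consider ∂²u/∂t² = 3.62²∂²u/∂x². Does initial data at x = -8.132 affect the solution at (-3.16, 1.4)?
Yes. The domain of dependence is [-8.228, 1.908], and -8.132 ∈ [-8.228, 1.908].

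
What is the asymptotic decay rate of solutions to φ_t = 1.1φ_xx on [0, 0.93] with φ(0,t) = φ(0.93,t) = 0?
Eigenvalues: λₙ = 1.1n²π²/0.93².
First three modes:
  n=1: λ₁ = 1.1π²/0.93² ≈ 12.552
  n=2: λ₂ = 4.4π²/0.93² ≈ 50.21 (4× faster decay)
  n=3: λ₃ = 9.9π²/0.93² ≈ 112.972 (9× faster decay)
As t → ∞, higher modes decay exponentially faster. The n=1 mode dominates: φ ~ c₁ sin(πx/0.93) e^{-λ₁t}.
Decay rate: λ₁ = 1.1π²/0.93² ≈ 12.552.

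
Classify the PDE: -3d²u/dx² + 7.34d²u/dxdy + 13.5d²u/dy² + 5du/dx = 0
A = -3, B = 7.34, C = 13.5. Discriminant B² - 4AC = 215.8756. Since 215.8756 > 0, hyperbolic.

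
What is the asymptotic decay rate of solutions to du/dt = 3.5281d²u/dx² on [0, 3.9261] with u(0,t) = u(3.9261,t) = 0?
Eigenvalues: λₙ = 3.5281n²π²/3.9261².
First three modes:
  n=1: λ₁ = 3.5281π²/3.9261² ≈ 2.259
  n=2: λ₂ = 14.1124π²/3.9261² ≈ 9.036 (4× faster decay)
  n=3: λ₃ = 31.7529π²/3.9261² ≈ 20.331 (9× faster decay)
As t → ∞, higher modes decay exponentially faster. The n=1 mode dominates: u ~ c₁ sin(πx/3.9261) e^{-λ₁t}.
Decay rate: λ₁ = 3.5281π²/3.9261² ≈ 2.259.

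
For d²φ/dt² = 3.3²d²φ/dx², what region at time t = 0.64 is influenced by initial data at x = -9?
Domain of influence: [-11.112, -6.888]. Data at x = -9 spreads outward at speed 3.3.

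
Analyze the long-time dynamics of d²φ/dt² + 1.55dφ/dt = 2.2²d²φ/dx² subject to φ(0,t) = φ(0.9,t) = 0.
Long-time behavior: φ → 0. Damping (γ=1.55) dissipates energy; oscillations decay exponentially.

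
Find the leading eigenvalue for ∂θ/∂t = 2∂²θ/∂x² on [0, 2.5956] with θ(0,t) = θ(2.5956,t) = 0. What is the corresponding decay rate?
Eigenvalues: λₙ = 2n²π²/2.5956².
First three modes:
  n=1: λ₁ = 2π²/2.5956² ≈ 2.93
  n=2: λ₂ = 8π²/2.5956² ≈ 11.72 (4× faster decay)
  n=3: λ₃ = 18π²/2.5956² ≈ 26.369 (9× faster decay)
As t → ∞, higher modes decay exponentially faster. The n=1 mode dominates: θ ~ c₁ sin(πx/2.5956) e^{-λ₁t}.
Decay rate: λ₁ = 2π²/2.5956² ≈ 2.93.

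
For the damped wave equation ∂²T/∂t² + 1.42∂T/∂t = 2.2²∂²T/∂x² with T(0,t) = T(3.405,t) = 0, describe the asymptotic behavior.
T → 0. Damping (γ=1.42) dissipates energy; oscillations decay exponentially.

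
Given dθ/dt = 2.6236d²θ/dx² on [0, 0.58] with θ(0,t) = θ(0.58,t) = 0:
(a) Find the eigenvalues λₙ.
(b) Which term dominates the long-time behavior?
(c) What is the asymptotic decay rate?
Eigenvalues: λₙ = 2.6236n²π²/0.58².
First three modes:
  n=1: λ₁ = 2.6236π²/0.58² ≈ 76.974
  n=2: λ₂ = 10.4944π²/0.58² ≈ 307.894 (4× faster decay)
  n=3: λ₃ = 23.6124π²/0.58² ≈ 692.762 (9× faster decay)
As t → ∞, higher modes decay exponentially faster. The n=1 mode dominates: θ ~ c₁ sin(πx/0.58) e^{-λ₁t}.
Decay rate: λ₁ = 2.6236π²/0.58² ≈ 76.974.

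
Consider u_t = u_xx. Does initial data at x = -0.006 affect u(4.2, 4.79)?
Yes, for any finite x. The heat equation has infinite propagation speed, so all initial data affects all points at any t > 0.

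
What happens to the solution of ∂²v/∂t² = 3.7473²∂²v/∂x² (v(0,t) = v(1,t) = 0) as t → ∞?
v oscillates (no decay). Energy is conserved; the solution oscillates indefinitely as standing waves.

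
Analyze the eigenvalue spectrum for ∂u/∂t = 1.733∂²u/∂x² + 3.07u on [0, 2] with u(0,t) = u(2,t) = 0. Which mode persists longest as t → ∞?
Eigenvalues: λₙ = 1.733n²π²/2² - 3.07.
First three modes:
  n=1: λ₁ = 1.733π²/2² - 3.07 ≈ 1.206
  n=2: λ₂ = 6.932π²/2² - 3.07 ≈ 14.034
  n=3: λ₃ = 15.597π²/2² - 3.07 ≈ 35.414
Since 1.733π²/2² ≈ 4.276 > 3.07, all λₙ > 0.
The n=1 mode decays slowest → dominates as t → ∞.
Asymptotic: u ~ c₁ sin(πx/2) e^{-λ₁t} with decay rate λ₁ ≈ 1.206.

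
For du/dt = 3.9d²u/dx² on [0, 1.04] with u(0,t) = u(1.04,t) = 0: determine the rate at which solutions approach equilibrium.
Eigenvalues: λₙ = 3.9n²π²/1.04².
First three modes:
  n=1: λ₁ = 3.9π²/1.04² ≈ 35.588
  n=2: λ₂ = 15.6π²/1.04² ≈ 142.35 (4× faster decay)
  n=3: λ₃ = 35.1π²/1.04² ≈ 320.288 (9× faster decay)
As t → ∞, higher modes decay exponentially faster. The n=1 mode dominates: u ~ c₁ sin(πx/1.04) e^{-λ₁t}.
Decay rate: λ₁ = 3.9π²/1.04² ≈ 35.588.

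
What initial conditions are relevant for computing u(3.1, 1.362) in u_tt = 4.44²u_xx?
Domain of dependence: [-2.94728, 9.14728]. Signals travel at speed 4.44, so data within |x - 3.1| ≤ 4.44·1.362 = 6.04728 can reach the point.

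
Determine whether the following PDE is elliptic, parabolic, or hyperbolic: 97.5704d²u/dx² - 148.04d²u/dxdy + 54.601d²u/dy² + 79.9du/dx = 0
Coefficients: A = 97.5704, B = -148.04, C = 54.601. B² - 4AC = 606.0759584, which is positive, so the equation is hyperbolic.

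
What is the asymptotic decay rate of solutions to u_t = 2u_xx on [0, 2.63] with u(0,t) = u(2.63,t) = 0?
Eigenvalues: λₙ = 2n²π²/2.63².
First three modes:
  n=1: λ₁ = 2π²/2.63² ≈ 2.854
  n=2: λ₂ = 8π²/2.63² ≈ 11.415 (4× faster decay)
  n=3: λ₃ = 18π²/2.63² ≈ 25.684 (9× faster decay)
As t → ∞, higher modes decay exponentially faster. The n=1 mode dominates: u ~ c₁ sin(πx/2.63) e^{-λ₁t}.
Decay rate: λ₁ = 2π²/2.63² ≈ 2.854.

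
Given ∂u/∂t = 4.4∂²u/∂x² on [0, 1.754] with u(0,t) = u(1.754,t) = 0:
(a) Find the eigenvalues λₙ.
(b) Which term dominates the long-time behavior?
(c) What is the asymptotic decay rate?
Eigenvalues: λₙ = 4.4n²π²/1.754².
First three modes:
  n=1: λ₁ = 4.4π²/1.754² ≈ 14.115
  n=2: λ₂ = 17.6π²/1.754² ≈ 56.462 (4× faster decay)
  n=3: λ₃ = 39.6π²/1.754² ≈ 127.039 (9× faster decay)
As t → ∞, higher modes decay exponentially faster. The n=1 mode dominates: u ~ c₁ sin(πx/1.754) e^{-λ₁t}.
Decay rate: λ₁ = 4.4π²/1.754² ≈ 14.115.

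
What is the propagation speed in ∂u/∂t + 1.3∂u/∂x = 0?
Speed = 1.3. Information travels along x - 1.3t = const (rightward).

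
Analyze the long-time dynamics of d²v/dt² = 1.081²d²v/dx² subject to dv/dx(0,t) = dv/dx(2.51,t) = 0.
Long-time behavior: v oscillates about a mean that drifts linearly in t (generically unbounded; no decay). There is no damping, so the nonconstant modes persist as standing waves (energy conserved, no decay). But with Neumann conditions at both ends the constant mode has eigenvalue 0: the spatial mean M(t) of v satisfies M'' = 0, so M(t) = M(0) + M'(0)·t. Unless the initial velocity has zero mean (∫v_t(x,0)dx = 0), the solution grows linearly in t (unbounded, though not exponentially); if it does have zero mean, the solution stays bounded and simply oscillates.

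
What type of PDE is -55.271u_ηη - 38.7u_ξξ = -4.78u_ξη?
Rewriting in standard form: -38.7u_ξξ + 4.78u_ξη - 55.271u_ηη = 0. With A = -38.7, B = 4.78, C = -55.271, the discriminant is -8533.1024. This is an elliptic PDE.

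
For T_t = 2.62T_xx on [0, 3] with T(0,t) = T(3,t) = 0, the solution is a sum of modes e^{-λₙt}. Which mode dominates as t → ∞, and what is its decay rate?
Eigenvalues: λₙ = 2.62n²π²/3².
First three modes:
  n=1: λ₁ = 2.62π²/3² ≈ 2.873
  n=2: λ₂ = 10.48π²/3² ≈ 11.493 (4× faster decay)
  n=3: λ₃ = 23.58π²/3² ≈ 25.858 (9× faster decay)
As t → ∞, higher modes decay exponentially faster. The n=1 mode dominates: T ~ c₁ sin(πx/3) e^{-λ₁t}.
Decay rate: λ₁ = 2.62π²/3² ≈ 2.873.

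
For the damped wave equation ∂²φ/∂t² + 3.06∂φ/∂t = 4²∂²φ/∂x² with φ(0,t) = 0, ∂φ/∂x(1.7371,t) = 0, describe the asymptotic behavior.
φ → 0. Damping (γ=3.06) dissipates energy; oscillations decay exponentially.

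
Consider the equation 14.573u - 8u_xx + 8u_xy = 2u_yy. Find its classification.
Rewriting in standard form: -8u_xx + 8u_xy - 2u_yy + 14.573u = 0. Parabolic. (A = -8, B = 8, C = -2 gives B² - 4AC = 0.)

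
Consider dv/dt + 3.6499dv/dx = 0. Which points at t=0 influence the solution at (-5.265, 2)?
A single point: x = -12.5648. The characteristic through (-5.265, 2) is x - 3.6499t = const, so x = -5.265 - 3.6499·2 = -12.5648.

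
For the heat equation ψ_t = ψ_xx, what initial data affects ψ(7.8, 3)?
The entire real line. The heat equation has infinite propagation speed: any initial disturbance instantly affects all points (though exponentially small far away).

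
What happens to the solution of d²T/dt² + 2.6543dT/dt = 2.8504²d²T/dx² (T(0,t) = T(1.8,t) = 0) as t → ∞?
T → 0. Damping (γ=2.6543) dissipates energy; oscillations decay exponentially.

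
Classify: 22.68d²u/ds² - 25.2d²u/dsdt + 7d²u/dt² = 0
Parabolic (discriminant = 0).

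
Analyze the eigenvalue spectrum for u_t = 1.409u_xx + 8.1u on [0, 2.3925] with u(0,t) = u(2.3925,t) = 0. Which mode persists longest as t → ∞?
Eigenvalues: λₙ = 1.409n²π²/2.3925² - 8.1.
First three modes:
  n=1: λ₁ = 1.409π²/2.3925² - 8.1 ≈ -5.671
  n=2: λ₂ = 5.636π²/2.3925² - 8.1 ≈ 1.618
  n=3: λ₃ = 12.681π²/2.3925² - 8.1 ≈ 13.765
Since 1.409π²/2.3925² ≈ 2.429 < 8.1, λ₁ < 0.
The n=1 mode grows fastest (−λₙ is largest for n=1) → dominates.
Asymptotic: u ~ c₁ sin(πx/2.3925) e^{5.671t} (exponential growth at rate −λ₁ ≈ 5.671).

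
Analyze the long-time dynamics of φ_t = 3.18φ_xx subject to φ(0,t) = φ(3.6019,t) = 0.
Long-time behavior: φ → 0. Heat diffuses out through both boundaries.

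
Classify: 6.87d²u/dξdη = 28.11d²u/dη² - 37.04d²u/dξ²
Rewriting in standard form: 37.04d²u/dξ² + 6.87d²u/dξdη - 28.11d²u/dη² = 0. Hyperbolic (discriminant = 4211.9745).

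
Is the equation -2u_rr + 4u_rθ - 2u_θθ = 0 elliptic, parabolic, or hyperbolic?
Computing B² - 4AC with A = -2, B = 4, C = -2: discriminant = 0 (zero). Answer: parabolic.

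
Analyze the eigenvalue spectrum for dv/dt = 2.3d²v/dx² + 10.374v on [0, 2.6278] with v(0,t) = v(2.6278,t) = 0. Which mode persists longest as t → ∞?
Eigenvalues: λₙ = 2.3n²π²/2.6278² - 10.374.
First three modes:
  n=1: λ₁ = 2.3π²/2.6278² - 10.374 ≈ -7.087
  n=2: λ₂ = 9.2π²/2.6278² - 10.374 ≈ 2.775
  n=3: λ₃ = 20.7π²/2.6278² - 10.374 ≈ 19.212
Since 2.3π²/2.6278² ≈ 3.287 < 10.374, λ₁ < 0.
The n=1 mode grows fastest (−λₙ is largest for n=1) → dominates.
Asymptotic: v ~ c₁ sin(πx/2.6278) e^{7.087t} (exponential growth at rate −λ₁ ≈ 7.087).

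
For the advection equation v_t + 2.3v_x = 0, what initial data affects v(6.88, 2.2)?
A single point: x = 1.82. The characteristic through (6.88, 2.2) is x - 2.3t = const, so x = 6.88 - 2.3·2.2 = 1.82.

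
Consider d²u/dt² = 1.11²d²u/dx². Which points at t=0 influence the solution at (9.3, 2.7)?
Domain of dependence: [6.303, 12.297]. Signals travel at speed 1.11, so data within |x - 9.3| ≤ 1.11·2.7 = 2.997 can reach the point.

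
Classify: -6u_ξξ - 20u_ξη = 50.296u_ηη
Rewriting in standard form: -6u_ξξ - 20u_ξη - 50.296u_ηη = 0. Elliptic (discriminant = -807.104).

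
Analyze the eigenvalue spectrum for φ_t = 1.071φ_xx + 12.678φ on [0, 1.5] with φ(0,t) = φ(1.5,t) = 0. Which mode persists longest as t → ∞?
Eigenvalues: λₙ = 1.071n²π²/1.5² - 12.678.
First three modes:
  n=1: λ₁ = 1.071π²/1.5² - 12.678 ≈ -7.98
  n=2: λ₂ = 4.284π²/1.5² - 12.678 ≈ 6.114
  n=3: λ₃ = 9.639π²/1.5² - 12.678 ≈ 29.603
Since 1.071π²/1.5² ≈ 4.698 < 12.678, λ₁ < 0.
The n=1 mode grows fastest (−λₙ is largest for n=1) → dominates.
Asymptotic: φ ~ c₁ sin(πx/1.5) e^{7.98t} (exponential growth at rate −λ₁ ≈ 7.98).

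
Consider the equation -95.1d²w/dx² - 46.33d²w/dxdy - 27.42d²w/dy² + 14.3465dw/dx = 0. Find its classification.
Elliptic. (A = -95.1, B = -46.33, C = -27.42 gives B² - 4AC = -8284.0991.)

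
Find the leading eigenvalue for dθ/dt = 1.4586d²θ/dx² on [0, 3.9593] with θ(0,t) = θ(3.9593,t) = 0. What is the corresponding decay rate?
Eigenvalues: λₙ = 1.4586n²π²/3.9593².
First three modes:
  n=1: λ₁ = 1.4586π²/3.9593² ≈ 0.918
  n=2: λ₂ = 5.8344π²/3.9593² ≈ 3.673 (4× faster decay)
  n=3: λ₃ = 13.1274π²/3.9593² ≈ 8.265 (9× faster decay)
As t → ∞, higher modes decay exponentially faster. The n=1 mode dominates: θ ~ c₁ sin(πx/3.9593) e^{-λ₁t}.
Decay rate: λ₁ = 1.4586π²/3.9593² ≈ 0.918.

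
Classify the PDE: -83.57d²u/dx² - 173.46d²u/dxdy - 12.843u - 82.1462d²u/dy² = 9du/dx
Rewriting in standard form: -83.57d²u/dx² - 173.46d²u/dxdy - 82.1462d²u/dy² - 9du/dx - 12.843u = 0. A = -83.57, B = -173.46, C = -82.1462. Discriminant B² - 4AC = 2628.539864. Since 2628.539864 > 0, hyperbolic.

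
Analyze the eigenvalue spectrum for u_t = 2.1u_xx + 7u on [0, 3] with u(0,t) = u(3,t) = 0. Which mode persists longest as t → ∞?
Eigenvalues: λₙ = 2.1n²π²/3² - 7.
First three modes:
  n=1: λ₁ = 2.1π²/3² - 7 ≈ -4.697
  n=2: λ₂ = 8.4π²/3² - 7 ≈ 2.212
  n=3: λ₃ = 18.9π²/3² - 7 ≈ 13.726
Since 2.1π²/3² ≈ 2.303 < 7, λ₁ < 0.
The n=1 mode grows fastest (−λₙ is largest for n=1) → dominates.
Asymptotic: u ~ c₁ sin(πx/3) e^{4.697t} (exponential growth at rate −λ₁ ≈ 4.697).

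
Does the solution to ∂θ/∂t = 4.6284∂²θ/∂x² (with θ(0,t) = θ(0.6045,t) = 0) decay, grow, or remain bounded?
θ → 0. Heat diffuses out through both boundaries.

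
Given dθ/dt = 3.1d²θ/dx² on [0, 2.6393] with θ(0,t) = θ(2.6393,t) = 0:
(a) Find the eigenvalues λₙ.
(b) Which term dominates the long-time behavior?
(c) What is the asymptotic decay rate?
Eigenvalues: λₙ = 3.1n²π²/2.6393².
First three modes:
  n=1: λ₁ = 3.1π²/2.6393² ≈ 4.392
  n=2: λ₂ = 12.4π²/2.6393² ≈ 17.569 (4× faster decay)
  n=3: λ₃ = 27.9π²/2.6393² ≈ 39.53 (9× faster decay)
As t → ∞, higher modes decay exponentially faster. The n=1 mode dominates: θ ~ c₁ sin(πx/2.6393) e^{-λ₁t}.
Decay rate: λ₁ = 3.1π²/2.6393² ≈ 4.392.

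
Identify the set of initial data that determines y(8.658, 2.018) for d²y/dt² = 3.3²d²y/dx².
Domain of dependence: [1.9986, 15.3174]. Signals travel at speed 3.3, so data within |x - 8.658| ≤ 3.3·2.018 = 6.6594 can reach the point.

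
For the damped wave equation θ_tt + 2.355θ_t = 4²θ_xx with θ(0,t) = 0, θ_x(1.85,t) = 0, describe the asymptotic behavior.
θ → 0. Damping (γ=2.355) dissipates energy; oscillations decay exponentially.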